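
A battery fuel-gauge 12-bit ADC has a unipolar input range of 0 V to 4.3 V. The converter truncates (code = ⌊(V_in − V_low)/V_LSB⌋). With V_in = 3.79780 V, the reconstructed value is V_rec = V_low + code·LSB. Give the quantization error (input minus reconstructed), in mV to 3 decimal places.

0.656 mV

Step size: 4.3 V ÷ 2^12 = 1.050 mV.
Scaled input = 3617.6253 LSBs, so code = 3617.
Code 3617 maps back to 0 + 3617×0.0010498 V = 3.7971436 V.
Error = 3.79780 − 3.7971436 = 0.000656445 V = 0.656 mV.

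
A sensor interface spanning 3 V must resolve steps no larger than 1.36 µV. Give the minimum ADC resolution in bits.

Number of steps required ≥ 3 V / 1.36 µV = 2205882.35.
Need 2^N ≥ 2205882.35; 2^21 = 2097152, 2^22 = 4194304.
Minimum N = 22.

22 bits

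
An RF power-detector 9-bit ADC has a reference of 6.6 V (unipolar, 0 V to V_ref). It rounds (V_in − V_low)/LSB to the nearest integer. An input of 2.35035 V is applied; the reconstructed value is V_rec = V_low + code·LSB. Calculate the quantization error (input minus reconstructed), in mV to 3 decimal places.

Step size: 6.6 V ÷ 2^9 = 12.891 mV.
Scaled input = 182.3302 LSBs, so code = 182.
Reconstructed: 2.3460938 V.
Error = 2.35035 − 2.3460938 = 0.00425625 V = 4.256 mV.

4.256 mV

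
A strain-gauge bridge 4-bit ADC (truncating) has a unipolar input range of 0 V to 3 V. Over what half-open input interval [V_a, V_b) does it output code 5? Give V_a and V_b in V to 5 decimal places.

LSB = 3/2^4 = 187.500 mV.
V_a = V_low + 5·LSB = 0.9375 V; V_b = V_low + 6·LSB = 1.125 V.

[0.93750 V, 1.12500 V)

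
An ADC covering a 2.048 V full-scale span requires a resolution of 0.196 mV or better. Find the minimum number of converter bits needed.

14 bits

Number of steps required ≥ 2.048 V / 0.196 mV = 10448.98.
Need 2^N ≥ 10448.98; 2^13 = 8192, 2^14 = 16384.
Minimum N = 14.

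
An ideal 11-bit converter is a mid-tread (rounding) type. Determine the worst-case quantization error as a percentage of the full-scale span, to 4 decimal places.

Rounding → worst-case error = ½ LSB = V_FS/2^12, so 100/4096 = 0.0244141 % of full scale.

0.0244 %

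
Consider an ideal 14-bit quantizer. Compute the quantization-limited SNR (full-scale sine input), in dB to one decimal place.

SNR ≈ 6.02·N + 1.76 dB = 6.02·14 + 1.76 = 86.04 dB.

86.0 dB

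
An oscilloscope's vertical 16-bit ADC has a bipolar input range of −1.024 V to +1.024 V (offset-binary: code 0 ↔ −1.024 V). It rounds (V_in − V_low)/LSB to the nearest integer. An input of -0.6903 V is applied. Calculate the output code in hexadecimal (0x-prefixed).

With 65536 levels over 2.048 V, one step is 31.25 µV.
(-0.6903 − (−1.024)) / 3.125e-05 = 10678.400 LSBs.
round(10678.400) = 10678.
In hexadecimal (0x-prefixed): 0x29B6.

code 0x29B6 (decimal 10678)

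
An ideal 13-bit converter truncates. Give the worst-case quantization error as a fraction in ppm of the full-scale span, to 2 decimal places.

Truncating → worst-case error = 1 LSB = V_FS/2^13, so 1e+06/8192 = 122.07 ppm of full scale.

122.07 ppm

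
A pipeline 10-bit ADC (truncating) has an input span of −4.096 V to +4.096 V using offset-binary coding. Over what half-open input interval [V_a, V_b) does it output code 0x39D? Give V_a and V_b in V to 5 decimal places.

[3.30400 V, 3.31200 V)

LSB = 8.192/2^10 = 8.000 mV.
Code 0x39D = 925 decimal.
V_a = V_low + 925·LSB = 3.304 V; V_b = V_low + 926·LSB = 3.312 V.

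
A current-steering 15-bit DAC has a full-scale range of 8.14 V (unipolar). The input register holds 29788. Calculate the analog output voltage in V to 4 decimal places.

7.3997 V

LSB = 8.14 V / 2^15 = 248.41 µV.
V_out = 0 + 29788 × 0.000248413 V = 7.39973 V.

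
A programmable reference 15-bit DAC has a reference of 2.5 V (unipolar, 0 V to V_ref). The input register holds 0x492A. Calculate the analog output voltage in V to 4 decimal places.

1.4290 V

LSB = 2.5 V / 2^15 = 76.29 µV.
Code 0x492A = 18730 decimal.
V_out = 0 + 18730 × 7.62939e-05 V = 1.42899 V.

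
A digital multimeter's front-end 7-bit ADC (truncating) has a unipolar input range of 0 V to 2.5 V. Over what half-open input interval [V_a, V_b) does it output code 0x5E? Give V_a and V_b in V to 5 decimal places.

[1.83594 V, 1.85547 V)

LSB = 2.5/2^7 = 19.531 mV.
Code 0x5E = 94 decimal.
V_a = V_low + 94·LSB = 1.83594 V; V_b = V_low + 95·LSB = 1.85547 V.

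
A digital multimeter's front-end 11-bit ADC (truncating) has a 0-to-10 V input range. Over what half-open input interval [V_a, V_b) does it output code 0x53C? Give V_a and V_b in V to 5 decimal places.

[6.54297 V, 6.54785 V)

LSB = 10/2^11 = 4.883 mV.
Code 0x53C = 1340 decimal.
V_a = V_low + 1340·LSB = 6.54297 V; V_b = V_low + 1341·LSB = 6.54785 V.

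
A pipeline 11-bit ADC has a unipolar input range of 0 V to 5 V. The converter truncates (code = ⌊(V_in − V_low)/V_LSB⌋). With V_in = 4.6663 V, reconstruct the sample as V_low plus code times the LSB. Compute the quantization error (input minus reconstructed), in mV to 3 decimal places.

One LSB is 5 V / 2048 = 2.441 mV.
(4.6663 − 0)/0.00244141 = 1911.3165; ⌊·⌋ gives code 1911.
Code 1911 maps back to 0 + 1911×0.00244141 V = 4.6655273 V.
V_in − V_rec = 0.000772656 V = 0.773 mV.

0.773 mV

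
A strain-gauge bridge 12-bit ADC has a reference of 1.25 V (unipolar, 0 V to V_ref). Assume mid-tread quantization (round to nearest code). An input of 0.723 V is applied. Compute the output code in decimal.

With 4096 levels over 1.25 V, one step is 305.18 µV.
(V_in − V_low)/LSB = (0.723 − 0) / 0.000305176 = 2369.126.
Round → code 2369.

code 2369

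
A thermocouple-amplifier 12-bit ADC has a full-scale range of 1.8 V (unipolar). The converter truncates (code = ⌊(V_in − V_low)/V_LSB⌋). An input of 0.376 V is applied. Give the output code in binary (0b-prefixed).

code 0b1101010111 (decimal 855)

LSB = 1.8 V / 4096 = 439.45 µV.
Input sits at 855.609 steps above V_low.
Floor → code 855.
In binary (0b-prefixed): 0b1101010111.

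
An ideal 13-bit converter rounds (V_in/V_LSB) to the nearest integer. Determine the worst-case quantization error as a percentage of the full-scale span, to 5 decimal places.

Rounding → worst-case error = ½ LSB = V_FS/2^14, so 100/16384 = 0.00610352 % of full scale.

0.00610 %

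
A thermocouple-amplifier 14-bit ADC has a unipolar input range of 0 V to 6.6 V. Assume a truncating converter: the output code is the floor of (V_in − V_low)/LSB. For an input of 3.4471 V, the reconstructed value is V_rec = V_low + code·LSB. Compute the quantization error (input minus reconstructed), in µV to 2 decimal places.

66.31 µV

LSB = 6.6/2^14 = 402.83 µV.
(3.4471 − 0)/0.000402832 = 8557.1646; ⌊·⌋ gives code 8557.
V_rec = 0 + 8557·0.000402832 = 3.4470337 V.
Difference: 6.63086e-05 V → 66.31 µV.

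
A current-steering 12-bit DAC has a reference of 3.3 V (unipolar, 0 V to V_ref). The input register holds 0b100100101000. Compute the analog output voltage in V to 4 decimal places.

LSB = 3.3 V / 2^12 = 0.806 mV.
Code 0b100100101000 = 2344 decimal.
V_out = 0 + 2344 × 0.000805664 V = 1.88848 V.

1.8885 V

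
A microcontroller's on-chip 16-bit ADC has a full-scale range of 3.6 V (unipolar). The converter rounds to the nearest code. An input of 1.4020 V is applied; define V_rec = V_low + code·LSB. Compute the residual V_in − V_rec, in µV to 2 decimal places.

One LSB is 3.6 V / 65536 = 54.93 µV.
Scaled input = 25522.6311 LSBs, so code = 25523.
Reconstructed: 1.4020203 V.
Difference: -2.02637e-05 V → -20.26 µV.

-20.26 µV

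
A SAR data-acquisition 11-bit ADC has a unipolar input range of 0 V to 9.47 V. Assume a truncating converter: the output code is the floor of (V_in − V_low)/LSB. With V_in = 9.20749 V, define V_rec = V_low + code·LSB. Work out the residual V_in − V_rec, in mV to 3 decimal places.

1.059 mV

One LSB is 9.47 V / 2048 = 4.624 mV.
(V_in − V_low)/LSB = (9.20749 − 0)/0.00462402 = 1991.2291 → code 1991 (floor).
Code 1991 maps back to 0 + 1991×0.00462402 V = 9.2064307 V.
Difference: 0.00105934 V → 1.059 mV.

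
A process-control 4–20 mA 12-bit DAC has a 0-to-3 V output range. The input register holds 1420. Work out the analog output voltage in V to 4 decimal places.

LSB = 3 V / 2^12 = 0.732 mV.
V_out = 0 + 1420 × 0.000732422 V = 1.04004 V.

1.0400 V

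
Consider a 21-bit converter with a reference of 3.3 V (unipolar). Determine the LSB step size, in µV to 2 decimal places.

Full-scale span = 3.3 V.
LSB = 3.3 / 2^21 = 3.3 / 2097152 = 1.57356e-06 V = 1.57 µV.

1.57 µV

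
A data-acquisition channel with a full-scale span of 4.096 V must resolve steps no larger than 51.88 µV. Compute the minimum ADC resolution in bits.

Number of steps required ≥ 4.096 V / 51.88 µV = 78951.43.
Need 2^N ≥ 78951.43; 2^16 = 65536, 2^17 = 131072.
Minimum N = 17.

17 bits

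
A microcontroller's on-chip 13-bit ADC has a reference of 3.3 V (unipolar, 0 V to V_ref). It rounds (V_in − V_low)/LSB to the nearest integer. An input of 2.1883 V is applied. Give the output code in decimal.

code 5432

LSB = 3.3 V / 8192 = 402.83 µV.
Input sits at 5432.289 steps above V_low.
Round → code 5432.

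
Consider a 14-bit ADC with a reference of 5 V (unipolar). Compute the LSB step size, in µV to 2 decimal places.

Full-scale span = 5 V.
LSB = 5 / 2^14 = 5 / 16384 = 0.000305176 V = 305.18 µV.

305.18 µV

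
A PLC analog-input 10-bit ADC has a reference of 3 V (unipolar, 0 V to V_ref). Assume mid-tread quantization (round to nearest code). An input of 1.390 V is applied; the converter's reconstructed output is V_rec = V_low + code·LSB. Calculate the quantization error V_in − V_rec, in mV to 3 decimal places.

One LSB is 3 V / 1024 = 2.930 mV.
Scaled input = 474.4533 LSBs, so code = 474.
Reconstructed: 1.3886719 V.
Error = 1.390 − 1.3886719 = 0.00132813 V = 1.328 mV.

1.328 mV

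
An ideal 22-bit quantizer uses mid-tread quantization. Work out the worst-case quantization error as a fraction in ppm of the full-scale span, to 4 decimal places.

0.1192 ppm

Rounding → worst-case error = ½ LSB = V_FS/2^23, so 1e+06/8388608 = 0.119209 ppm of full scale.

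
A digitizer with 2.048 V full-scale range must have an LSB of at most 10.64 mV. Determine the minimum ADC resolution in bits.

Number of steps required ≥ 2.048 V / 10.64 mV = 192.48.
Need 2^N ≥ 192.48; 2^7 = 128, 2^8 = 256.
Minimum N = 8.

8 bits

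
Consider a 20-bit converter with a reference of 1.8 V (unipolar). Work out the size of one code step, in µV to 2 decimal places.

1.72 µV

Full-scale span = 1.8 V.
LSB = 1.8 / 2^20 = 1.8 / 1048576 = 1.71661e-06 V = 1.72 µV.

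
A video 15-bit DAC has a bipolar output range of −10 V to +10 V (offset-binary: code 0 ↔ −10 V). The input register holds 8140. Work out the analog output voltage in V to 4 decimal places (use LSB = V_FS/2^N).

LSB = 20 V / 2^15 = 0.610 mV.
V_out = (−10) + 8140 × 0.000610352 V = -5.03174 V.

-5.0317 V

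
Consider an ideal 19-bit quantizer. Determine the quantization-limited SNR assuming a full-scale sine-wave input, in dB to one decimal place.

SNR ≈ 6.02·N + 1.76 dB = 6.02·19 + 1.76 = 116.14 dB.

116.1 dB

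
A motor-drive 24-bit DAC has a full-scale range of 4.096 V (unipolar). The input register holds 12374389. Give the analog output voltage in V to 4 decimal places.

LSB = 4.096 V / 2^24 = 0.24 µV.
V_out = 0 + 12374389 × 2.44141e-07 V = 3.02109 V.

3.0211 V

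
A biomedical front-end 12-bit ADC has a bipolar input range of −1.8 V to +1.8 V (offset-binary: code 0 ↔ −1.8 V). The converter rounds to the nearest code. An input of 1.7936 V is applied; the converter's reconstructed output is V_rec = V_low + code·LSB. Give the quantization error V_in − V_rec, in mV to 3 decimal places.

-0.248 mV

One LSB is 3.6 V / 4096 = 0.879 mV.
(V_in − V_low)/LSB = (1.7936 − (−1.8))/0.000878906 = 4088.7182 → code 4089 (round).
V_rec = (−1.8) + 4089·0.000878906 = 1.7938477 V.
V_in − V_rec = -0.000247656 V = -0.248 mV.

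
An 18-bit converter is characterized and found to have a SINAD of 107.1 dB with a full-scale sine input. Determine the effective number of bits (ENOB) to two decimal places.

ENOB = (SINAD − 1.76) / 6.02 = (107.1 − 1.76)/6.02 = 17.498.

17.50 bits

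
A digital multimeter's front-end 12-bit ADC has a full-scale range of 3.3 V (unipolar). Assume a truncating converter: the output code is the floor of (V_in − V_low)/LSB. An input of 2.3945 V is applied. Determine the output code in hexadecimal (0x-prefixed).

code 0xB9C (decimal 2972)

With 4096 levels over 3.3 V, one step is 0.806 mV.
Input sits at 2972.082 steps above V_low.
Floor → code 2972.
In hexadecimal (0x-prefixed): 0xB9C.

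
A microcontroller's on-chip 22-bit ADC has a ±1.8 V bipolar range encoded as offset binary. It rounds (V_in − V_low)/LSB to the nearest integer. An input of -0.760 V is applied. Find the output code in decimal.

code 1211688

Full-scale span = 3.6 V; LSB = 3.6/2^22 = 0.86 µV.
(V_in − V_low)/LSB = (-0.760 − (−1.8)) / 8.58307e-07 = 1211687.822.
round(1211687.822) = 1211688.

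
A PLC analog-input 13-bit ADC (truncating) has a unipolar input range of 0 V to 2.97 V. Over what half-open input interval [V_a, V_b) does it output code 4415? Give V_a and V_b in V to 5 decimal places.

LSB = 2.97/2^13 = 362.55 µV.
V_a = V_low + 4415·LSB = 1.60065 V; V_b = V_low + 4416·LSB = 1.60102 V.

[1.60065 V, 1.60102 V)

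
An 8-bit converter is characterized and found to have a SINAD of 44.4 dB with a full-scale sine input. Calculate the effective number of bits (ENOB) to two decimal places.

ENOB = (SINAD − 1.76) / 6.02 = (44.4 − 1.76)/6.02 = 7.083.

7.08 bits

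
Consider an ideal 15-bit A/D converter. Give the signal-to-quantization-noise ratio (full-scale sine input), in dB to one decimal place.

92.1 dB

SNR ≈ 6.02·N + 1.76 dB = 6.02·15 + 1.76 = 92.06 dB.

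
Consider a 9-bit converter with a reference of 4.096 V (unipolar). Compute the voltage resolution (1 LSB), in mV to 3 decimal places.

Full-scale span = 4.096 V.
LSB = 4.096 / 2^9 = 4.096 / 512 = 0.008 V = 8.000 mV.

8.000 mV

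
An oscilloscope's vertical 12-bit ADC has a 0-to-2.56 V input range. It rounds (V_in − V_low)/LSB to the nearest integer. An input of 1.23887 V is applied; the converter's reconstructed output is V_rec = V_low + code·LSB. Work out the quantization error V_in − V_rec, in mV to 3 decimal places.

LSB = 2.56/2^12 = 0.625 mV.
Scaled input = 1982.1920 LSBs, so code = 1982.
Reconstructed: 1.23875 V.
Error = 1.23887 − 1.23875 = 0.00012 V = 0.120 mV.

0.120 mV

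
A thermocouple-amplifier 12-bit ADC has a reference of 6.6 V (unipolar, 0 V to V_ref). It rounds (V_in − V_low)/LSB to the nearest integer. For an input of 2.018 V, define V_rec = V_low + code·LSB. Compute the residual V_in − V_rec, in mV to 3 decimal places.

0.617 mV

One LSB is 6.6 V / 4096 = 1.611 mV.
Scaled input = 1252.3830 LSBs, so code = 1252.
V_rec = 0 + 1252·0.00161133 = 2.0173828 V.
Difference: 0.000617188 V → 0.617 mV.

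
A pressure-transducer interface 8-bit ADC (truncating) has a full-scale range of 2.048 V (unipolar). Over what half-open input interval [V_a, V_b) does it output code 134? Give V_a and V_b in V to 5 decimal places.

[1.07200 V, 1.08000 V)

LSB = 2.048/2^8 = 8.000 mV.
V_a = V_low + 134·LSB = 1.072 V; V_b = V_low + 135·LSB = 1.08 V.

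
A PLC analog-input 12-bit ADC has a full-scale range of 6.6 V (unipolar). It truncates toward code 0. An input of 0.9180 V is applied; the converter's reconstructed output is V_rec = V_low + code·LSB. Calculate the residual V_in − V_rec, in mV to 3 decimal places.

LSB = 6.6/2^12 = 1.611 mV.
(0.9180 − 0)/0.00161133 = 569.7164; ⌊·⌋ gives code 569.
V_rec = 0 + 569·0.00161133 = 0.9168457 V.
Error = 0.9180 − 0.9168457 = 0.0011543 V = 1.154 mV.

1.154 mV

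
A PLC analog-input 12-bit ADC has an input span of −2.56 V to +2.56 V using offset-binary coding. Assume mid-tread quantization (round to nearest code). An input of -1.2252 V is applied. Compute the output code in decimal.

Full-scale span = 5.12 V; LSB = 5.12/2^12 = 1.250 mV.
(V_in − V_low)/LSB = (-1.2252 − (−2.56)) / 0.00125 = 1067.840.
So the output code is 1068.

code 1068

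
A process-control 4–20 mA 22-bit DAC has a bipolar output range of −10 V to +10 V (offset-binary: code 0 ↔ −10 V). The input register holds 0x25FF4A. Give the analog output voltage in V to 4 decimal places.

LSB = 20 V / 2^22 = 4.77 µV.
Code 0x25FF4A = 2490186 decimal.
V_out = (−10) + 2490186 × 4.76837e-06 V = 1.87413 V.

1.8741 V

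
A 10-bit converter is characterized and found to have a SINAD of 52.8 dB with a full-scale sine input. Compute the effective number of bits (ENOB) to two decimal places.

ENOB = (SINAD − 1.76) / 6.02 = (52.8 − 1.76)/6.02 = 8.478.

8.48 bits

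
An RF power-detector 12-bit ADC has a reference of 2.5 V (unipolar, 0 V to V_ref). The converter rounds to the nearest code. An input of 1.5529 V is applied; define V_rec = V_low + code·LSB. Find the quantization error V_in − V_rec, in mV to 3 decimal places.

One LSB is 2.5 V / 4096 = 0.610 mV.
Scaled input = 2544.2714 LSBs, so code = 2544.
Reconstructed: 1.5527344 V.
Error = 1.5529 − 1.5527344 = 0.000165625 V = 0.166 mV.

0.166 mV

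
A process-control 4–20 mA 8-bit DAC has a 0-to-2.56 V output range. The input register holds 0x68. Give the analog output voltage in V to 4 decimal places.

LSB = 2.56 V / 2^8 = 10.000 mV.
Code 0x68 = 104 decimal.
V_out = 0 + 104 × 0.01 V = 1.04 V.

1.0400 V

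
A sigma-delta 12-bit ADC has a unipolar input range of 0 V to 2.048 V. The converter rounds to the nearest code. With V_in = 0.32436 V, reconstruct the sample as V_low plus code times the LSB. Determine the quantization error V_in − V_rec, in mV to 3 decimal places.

LSB = 2.048/2^12 = 0.500 mV.
(0.32436 − 0)/0.0005 = 648.7200; round gives code 649.
Code 649 maps back to 0 + 649×0.0005 V = 0.3245 V.
V_in − V_rec = -0.00014 V = -0.140 mV.

-0.140 mV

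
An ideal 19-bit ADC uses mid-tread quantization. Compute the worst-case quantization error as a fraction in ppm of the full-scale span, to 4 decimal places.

0.9537 ppm

Rounding → worst-case error = ½ LSB = V_FS/2^20, so 1e+06/1048576 = 0.953674 ppm of full scale.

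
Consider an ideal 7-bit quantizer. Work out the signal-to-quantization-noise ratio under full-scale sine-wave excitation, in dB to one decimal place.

43.9 dB

SNR ≈ 6.02·N + 1.76 dB = 6.02·7 + 1.76 = 43.90 dB.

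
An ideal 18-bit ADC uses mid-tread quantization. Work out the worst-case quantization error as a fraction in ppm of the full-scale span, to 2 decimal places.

Rounding → worst-case error = ½ LSB = V_FS/2^19, so 1e+06/524288 = 1.90735 ppm of full scale.

1.91 ppm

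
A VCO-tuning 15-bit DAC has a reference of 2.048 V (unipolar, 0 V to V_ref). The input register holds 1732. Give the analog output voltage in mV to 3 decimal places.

108.250 mV

LSB = 2.048 V / 2^15 = 62.50 µV.
V_out = 0 + 1732 × 6.25e-05 V = 0.10825 V.
= 108.250 mV.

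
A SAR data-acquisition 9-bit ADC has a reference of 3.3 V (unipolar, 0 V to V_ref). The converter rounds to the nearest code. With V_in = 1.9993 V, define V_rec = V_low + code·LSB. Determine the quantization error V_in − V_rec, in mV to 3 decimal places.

LSB = 3.3/2^9 = 6.445 mV.
(V_in − V_low)/LSB = (1.9993 − 0)/0.00644531 = 310.1944 → code 310 (round).
Code 310 maps back to 0 + 310×0.00644531 V = 1.9980469 V.
Error = 1.9993 − 1.9980469 = 0.00125312 V = 1.253 mV.

1.253 mV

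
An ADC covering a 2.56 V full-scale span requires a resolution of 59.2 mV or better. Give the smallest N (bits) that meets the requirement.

Number of steps required ≥ 2.56 V / 59.2 mV = 43.24.
Need 2^N ≥ 43.24; 2^5 = 32, 2^6 = 64.
Minimum N = 6.

6 bits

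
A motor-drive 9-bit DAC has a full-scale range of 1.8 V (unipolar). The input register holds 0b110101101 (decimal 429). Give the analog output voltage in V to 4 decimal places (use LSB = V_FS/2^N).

1.5082 V

LSB = 1.8 V / 2^9 = 3.516 mV.
Code 0b110101101 = 429 decimal.
V_out = 0 + 429 × 0.00351563 V = 1.5082 V.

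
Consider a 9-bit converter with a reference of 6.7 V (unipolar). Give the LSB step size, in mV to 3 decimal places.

Full-scale span = 6.7 V.
LSB = 6.7 / 2^9 = 6.7 / 512 = 0.0130859 V = 13.086 mV.

13.086 mV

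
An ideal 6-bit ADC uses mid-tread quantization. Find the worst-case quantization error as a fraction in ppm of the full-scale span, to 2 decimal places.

Rounding → worst-case error = ½ LSB = V_FS/2^7, so 1e+06/128 = 7812.5 ppm of full scale.

7812.50 ppm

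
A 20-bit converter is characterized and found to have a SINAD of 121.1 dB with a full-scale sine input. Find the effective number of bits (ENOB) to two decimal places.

ENOB = (SINAD − 1.76) / 6.02 = (121.1 − 1.76)/6.02 = 19.824.

19.82 bits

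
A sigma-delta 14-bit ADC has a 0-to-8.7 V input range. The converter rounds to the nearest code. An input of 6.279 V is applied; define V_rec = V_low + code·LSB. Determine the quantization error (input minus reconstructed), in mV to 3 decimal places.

-0.144 mV

One LSB is 8.7 V / 16384 = 0.531 mV.
Scaled input = 11824.7283 LSBs, so code = 11825.
Reconstructed: 6.2791443 V.
Error = 6.279 − 6.2791443 = -0.000144287 V = -0.144 mV.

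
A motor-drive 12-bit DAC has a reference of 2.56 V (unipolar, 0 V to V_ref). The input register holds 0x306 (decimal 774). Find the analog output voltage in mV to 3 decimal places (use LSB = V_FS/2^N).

LSB = 2.56 V / 2^12 = 0.625 mV.
Code 0x306 = 774 decimal.
V_out = 0 + 774 × 0.000625 V = 0.48375 V.
= 483.750 mV.

483.750 mV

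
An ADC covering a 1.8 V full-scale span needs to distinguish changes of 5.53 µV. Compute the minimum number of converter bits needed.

19 bits

Number of steps required ≥ 1.8 V / 5.53 µV = 325497.29.
Need 2^N ≥ 325497.29; 2^18 = 262144, 2^19 = 524288.
Minimum N = 19.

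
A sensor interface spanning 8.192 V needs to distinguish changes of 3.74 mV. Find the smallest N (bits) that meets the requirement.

Number of steps required ≥ 8.192 V / 3.74 mV = 2190.37.
Need 2^N ≥ 2190.37; 2^11 = 2048, 2^12 = 4096.
Minimum N = 12.

12 bits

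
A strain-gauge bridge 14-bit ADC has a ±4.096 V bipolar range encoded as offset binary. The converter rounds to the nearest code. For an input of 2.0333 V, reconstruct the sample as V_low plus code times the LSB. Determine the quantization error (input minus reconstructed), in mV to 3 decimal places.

-0.200 mV

LSB = 8.192/2^14 = 0.500 mV.
(2.0333 − (−4.096))/0.0005 = 12258.6000; round gives code 12259.
V_rec = (−4.096) + 12259·0.0005 = 2.0335 V.
Error = 2.0333 − 2.0335 = -0.0002 V = -0.200 mV.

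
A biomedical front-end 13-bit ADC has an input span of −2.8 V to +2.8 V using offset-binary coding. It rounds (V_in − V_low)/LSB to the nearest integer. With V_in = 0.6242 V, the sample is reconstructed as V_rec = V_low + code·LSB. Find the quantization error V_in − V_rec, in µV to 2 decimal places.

78.91 µV

Step size: 5.6 V ÷ 2^13 = 0.684 mV.
Scaled input = 5009.1154 LSBs, so code = 5009.
Reconstructed: 0.62412109 V.
Difference: 7.89062e-05 V → 78.91 µV.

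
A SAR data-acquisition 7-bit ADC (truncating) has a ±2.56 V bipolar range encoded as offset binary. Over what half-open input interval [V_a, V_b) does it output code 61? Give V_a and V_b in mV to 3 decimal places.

LSB = 5.12/2^7 = 40.000 mV.
V_a = V_low + 61·LSB = -0.12 V; V_b = V_low + 62·LSB = -0.08 V.

[-120.000 mV, -80.000 mV)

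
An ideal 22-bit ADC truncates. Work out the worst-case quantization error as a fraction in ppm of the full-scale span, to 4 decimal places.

0.2384 ppm

Truncating → worst-case error = 1 LSB = V_FS/2^22, so 1e+06/4194304 = 0.238419 ppm of full scale.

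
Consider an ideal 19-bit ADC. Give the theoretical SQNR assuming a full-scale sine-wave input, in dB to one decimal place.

116.1 dB

SNR ≈ 6.02·N + 1.76 dB = 6.02·19 + 1.76 = 116.14 dB.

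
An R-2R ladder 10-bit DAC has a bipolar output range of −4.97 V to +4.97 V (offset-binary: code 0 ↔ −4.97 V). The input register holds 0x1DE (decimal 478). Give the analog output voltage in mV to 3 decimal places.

LSB = 9.94 V / 2^10 = 9.707 mV.
Code 0x1DE = 478 decimal.
V_out = (−4.97) + 478 × 0.00970703 V = -0.330039 V.
= -330.039 mV.

-330.039 mV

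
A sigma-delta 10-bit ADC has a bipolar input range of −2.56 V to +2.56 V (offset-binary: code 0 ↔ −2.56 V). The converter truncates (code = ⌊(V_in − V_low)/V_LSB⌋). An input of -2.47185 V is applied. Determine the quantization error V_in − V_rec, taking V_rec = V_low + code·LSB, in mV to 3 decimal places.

LSB = 5.12/2^10 = 5.000 mV.
(V_in − V_low)/LSB = (-2.47185 − (−2.56))/0.005 = 17.6300 → code 17 (floor).
V_rec = (−2.56) + 17·0.005 = -2.475 V.
V_in − V_rec = 0.00315 V = 3.150 mV.

3.150 mV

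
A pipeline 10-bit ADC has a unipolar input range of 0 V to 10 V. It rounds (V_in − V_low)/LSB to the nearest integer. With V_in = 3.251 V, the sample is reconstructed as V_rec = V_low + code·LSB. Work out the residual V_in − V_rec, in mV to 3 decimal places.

One LSB is 10 V / 1024 = 9.766 mV.
(V_in − V_low)/LSB = (3.251 − 0)/0.00976562 = 332.9024 → code 333 (round).
Code 333 maps back to 0 + 333×0.00976562 V = 3.2519531 V.
V_in − V_rec = -0.000953125 V = -0.953 mV.

-0.953 mV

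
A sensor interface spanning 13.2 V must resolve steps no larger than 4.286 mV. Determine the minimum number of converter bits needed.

Number of steps required ≥ 13.2 V / 4.286 mV = 3079.79.
Need 2^N ≥ 3079.79; 2^11 = 2048, 2^12 = 4096.
Minimum N = 12.

12 bits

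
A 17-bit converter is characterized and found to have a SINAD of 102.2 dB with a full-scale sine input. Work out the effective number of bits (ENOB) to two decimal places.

16.68 bits

ENOB = (SINAD − 1.76) / 6.02 = (102.2 − 1.76)/6.02 = 16.684.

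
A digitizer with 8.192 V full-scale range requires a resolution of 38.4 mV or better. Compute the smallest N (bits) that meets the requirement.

8 bits

Number of steps required ≥ 8.192 V / 38.4 mV = 213.33.
Need 2^N ≥ 213.33; 2^7 = 128, 2^8 = 256.
Minimum N = 8.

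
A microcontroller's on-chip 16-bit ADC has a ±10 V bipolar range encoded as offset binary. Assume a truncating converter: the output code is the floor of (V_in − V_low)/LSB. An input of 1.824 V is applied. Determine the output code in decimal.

LSB = 20 V / 65536 = 305.18 µV.
Input sits at 38744.883 steps above V_low.
Floor → code 38744.

code 38744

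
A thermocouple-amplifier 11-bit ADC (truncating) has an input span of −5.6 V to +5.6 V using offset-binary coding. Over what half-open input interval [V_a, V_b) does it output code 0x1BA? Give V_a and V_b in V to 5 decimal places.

[-3.18281 V, -3.17734 V)

LSB = 11.2/2^11 = 5.469 mV.
Code 0x1BA = 442 decimal.
V_a = V_low + 442·LSB = -3.18281 V; V_b = V_low + 443·LSB = -3.17734 V.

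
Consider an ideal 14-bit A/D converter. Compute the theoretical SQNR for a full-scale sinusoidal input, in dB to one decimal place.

SNR ≈ 6.02·N + 1.76 dB = 6.02·14 + 1.76 = 86.04 dB.

86.0 dB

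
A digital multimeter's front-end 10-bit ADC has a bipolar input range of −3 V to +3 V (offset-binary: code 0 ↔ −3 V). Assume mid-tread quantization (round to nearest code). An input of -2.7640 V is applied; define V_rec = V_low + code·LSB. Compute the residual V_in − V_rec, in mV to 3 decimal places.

1.625 mV

Step size: 6 V ÷ 2^10 = 5.859 mV.
Scaled input = 40.2773 LSBs, so code = 40.
V_rec = (−3) + 40·0.00585938 = -2.765625 V.
Error = -2.7640 − (−2.765625) = 0.001625 V = 1.625 mV.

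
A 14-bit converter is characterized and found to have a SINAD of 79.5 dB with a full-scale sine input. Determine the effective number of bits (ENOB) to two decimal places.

12.91 bits

ENOB = (SINAD − 1.76) / 6.02 = (79.5 − 1.76)/6.02 = 12.914.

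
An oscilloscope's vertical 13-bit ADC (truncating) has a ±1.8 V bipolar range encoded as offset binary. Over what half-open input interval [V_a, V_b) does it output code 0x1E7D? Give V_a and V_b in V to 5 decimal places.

LSB = 3.6/2^13 = 439.45 µV.
Code 0x1E7D = 7805 decimal.
V_a = V_low + 7805·LSB = 1.62993 V; V_b = V_low + 7806·LSB = 1.63037 V.

[1.62993 V, 1.63037 V)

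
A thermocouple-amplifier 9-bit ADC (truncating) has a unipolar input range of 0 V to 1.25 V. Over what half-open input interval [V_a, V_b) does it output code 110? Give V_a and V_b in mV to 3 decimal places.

[268.555 mV, 270.996 mV)

LSB = 1.25/2^9 = 2.441 mV.
V_a = V_low + 110·LSB = 0.268555 V; V_b = V_low + 111·LSB = 0.270996 V.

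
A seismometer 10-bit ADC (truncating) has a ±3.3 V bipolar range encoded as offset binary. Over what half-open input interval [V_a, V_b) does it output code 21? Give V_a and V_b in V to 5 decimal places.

[-3.16465 V, -3.15820 V)

LSB = 6.6/2^10 = 6.445 mV.
V_a = V_low + 21·LSB = -3.16465 V; V_b = V_low + 22·LSB = -3.1582 V.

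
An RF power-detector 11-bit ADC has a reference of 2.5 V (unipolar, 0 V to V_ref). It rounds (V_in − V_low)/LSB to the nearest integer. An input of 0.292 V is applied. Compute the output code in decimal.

code 239

Full-scale span = 2.5 V; LSB = 2.5/2^11 = 1.221 mV.
Input sits at 239.206 steps above V_low.
round(239.206) = 239.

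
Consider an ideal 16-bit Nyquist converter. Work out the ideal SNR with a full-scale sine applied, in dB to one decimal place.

SNR ≈ 6.02·N + 1.76 dB = 6.02·16 + 1.76 = 98.08 dB.

98.1 dB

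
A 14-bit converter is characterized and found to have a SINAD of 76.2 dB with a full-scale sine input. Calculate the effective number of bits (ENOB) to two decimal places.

12.37 bits

ENOB = (SINAD − 1.76) / 6.02 = (76.2 − 1.76)/6.02 = 12.365.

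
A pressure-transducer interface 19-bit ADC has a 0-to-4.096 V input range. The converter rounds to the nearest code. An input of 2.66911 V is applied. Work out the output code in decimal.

With 524288 levels over 4.096 V, one step is 7.81 µV.
(V_in − V_low)/LSB = (2.66911 − 0) / 7.8125e-06 = 341646.080.
Round → code 341646.

code 341646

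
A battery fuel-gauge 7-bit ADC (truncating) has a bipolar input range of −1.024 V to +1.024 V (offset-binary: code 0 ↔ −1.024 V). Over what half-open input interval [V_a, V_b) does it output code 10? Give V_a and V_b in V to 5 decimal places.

[-0.86400 V, -0.84800 V)

LSB = 2.048/2^7 = 16.000 mV.
V_a = V_low + 10·LSB = -0.864 V; V_b = V_low + 11·LSB = -0.848 V.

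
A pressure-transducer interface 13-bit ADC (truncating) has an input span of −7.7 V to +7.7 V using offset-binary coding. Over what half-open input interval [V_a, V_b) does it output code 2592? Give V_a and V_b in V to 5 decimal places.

LSB = 15.4/2^13 = 1.880 mV.
V_a = V_low + 2592·LSB = -2.82734 V; V_b = V_low + 2593·LSB = -2.82546 V.

[-2.82734 V, -2.82546 V)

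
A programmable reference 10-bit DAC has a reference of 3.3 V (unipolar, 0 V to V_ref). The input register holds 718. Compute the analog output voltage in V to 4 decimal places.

2.3139 V

LSB = 3.3 V / 2^10 = 3.223 mV.
V_out = 0 + 718 × 0.00322266 V = 2.31387 V.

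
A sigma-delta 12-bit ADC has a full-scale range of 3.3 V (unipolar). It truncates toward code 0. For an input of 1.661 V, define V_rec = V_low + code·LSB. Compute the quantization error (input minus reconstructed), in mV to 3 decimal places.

LSB = 3.3/2^12 = 0.806 mV.
(1.661 − 0)/0.000805664 = 2061.6533; ⌊·⌋ gives code 2061.
V_rec = 0 + 2061·0.000805664 = 1.6604736 V.
V_in − V_rec = 0.000526367 V = 0.526 mV.

0.526 mV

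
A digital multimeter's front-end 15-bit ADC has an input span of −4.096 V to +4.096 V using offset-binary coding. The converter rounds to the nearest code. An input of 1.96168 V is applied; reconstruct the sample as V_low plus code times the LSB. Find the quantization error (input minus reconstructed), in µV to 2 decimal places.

-70.00 µV

Step size: 8.192 V ÷ 2^15 = 250.00 µV.
Scaled input = 24230.7200 LSBs, so code = 24231.
Code 24231 maps back to (−4.096) + 24231×0.00025 V = 1.96175 V.
V_in − V_rec = -7e-05 V = -70.00 µV.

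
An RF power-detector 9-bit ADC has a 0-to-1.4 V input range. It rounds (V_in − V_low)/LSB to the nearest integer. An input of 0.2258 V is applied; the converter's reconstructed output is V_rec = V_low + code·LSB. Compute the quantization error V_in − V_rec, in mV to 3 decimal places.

Step size: 1.4 V ÷ 2^9 = 2.734 mV.
Scaled input = 82.5783 LSBs, so code = 83.
Code 83 maps back to 0 + 83×0.00273437 V = 0.22695313 V.
Difference: -0.00115313 V → -1.153 mV.

-1.153 mV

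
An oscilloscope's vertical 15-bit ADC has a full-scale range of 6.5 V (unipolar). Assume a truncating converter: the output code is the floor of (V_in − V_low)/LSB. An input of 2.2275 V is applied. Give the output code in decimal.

LSB = 6.5 V / 32768 = 198.36 µV.
Input sits at 11229.342 steps above V_low.
So the output code is 11229.

code 11229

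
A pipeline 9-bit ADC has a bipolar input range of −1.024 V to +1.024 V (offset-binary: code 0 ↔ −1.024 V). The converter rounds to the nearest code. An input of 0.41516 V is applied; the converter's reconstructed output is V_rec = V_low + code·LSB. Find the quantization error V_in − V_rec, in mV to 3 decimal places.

Step size: 2.048 V ÷ 2^9 = 4.000 mV.
(V_in − V_low)/LSB = (0.41516 − (−1.024))/0.004 = 359.7900 → code 360 (round).
Code 360 maps back to (−1.024) + 360×0.004 V = 0.416 V.
Error = 0.41516 − 0.416 = -0.00084 V = -0.840 mV.

-0.840 mV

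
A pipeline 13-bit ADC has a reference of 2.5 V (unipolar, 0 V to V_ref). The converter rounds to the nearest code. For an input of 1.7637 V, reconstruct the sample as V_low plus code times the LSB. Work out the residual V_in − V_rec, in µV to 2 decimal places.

LSB = 2.5/2^13 = 305.18 µV.
(V_in − V_low)/LSB = (1.7637 − 0)/0.000305176 = 5779.2922 → code 5779 (round).
V_rec = 0 + 5779·0.000305176 = 1.7636108 V.
V_in − V_rec = 8.91602e-05 V = 89.16 µV.

89.16 µV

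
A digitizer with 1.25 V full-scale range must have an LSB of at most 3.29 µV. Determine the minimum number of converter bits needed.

Number of steps required ≥ 1.25 V / 3.29 µV = 379939.21.
Need 2^N ≥ 379939.21; 2^18 = 262144, 2^19 = 524288.
Minimum N = 19.

19 bits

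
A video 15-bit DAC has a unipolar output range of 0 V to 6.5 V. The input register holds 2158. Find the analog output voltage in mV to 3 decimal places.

LSB = 6.5 V / 2^15 = 198.36 µV.
V_out = 0 + 2158 × 0.000198364 V = 0.42807 V.
= 428.070 mV.

428.070 mV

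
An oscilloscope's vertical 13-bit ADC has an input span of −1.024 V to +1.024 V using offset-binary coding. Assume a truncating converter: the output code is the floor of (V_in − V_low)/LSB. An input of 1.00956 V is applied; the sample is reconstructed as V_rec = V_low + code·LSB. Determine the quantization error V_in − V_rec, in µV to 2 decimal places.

60.00 µV

Step size: 2.048 V ÷ 2^13 = 250.00 µV.
(1.00956 − (−1.024))/0.00025 = 8134.2400; ⌊·⌋ gives code 8134.
Code 8134 maps back to (−1.024) + 8134×0.00025 V = 1.0095 V.
Difference: 6e-05 V → 60.00 µV.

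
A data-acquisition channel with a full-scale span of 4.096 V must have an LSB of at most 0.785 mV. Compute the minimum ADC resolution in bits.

13 bits

Number of steps required ≥ 4.096 V / 0.785 mV = 5217.83.
Need 2^N ≥ 5217.83; 2^12 = 4096, 2^13 = 8192.
Minimum N = 13.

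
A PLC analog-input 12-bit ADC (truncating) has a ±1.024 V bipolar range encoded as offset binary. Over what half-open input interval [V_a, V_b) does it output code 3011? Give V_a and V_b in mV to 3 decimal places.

LSB = 2.048/2^12 = 0.500 mV.
V_a = V_low + 3011·LSB = 0.4815 V; V_b = V_low + 3012·LSB = 0.482 V.

[481.500 mV, 482.000 mV)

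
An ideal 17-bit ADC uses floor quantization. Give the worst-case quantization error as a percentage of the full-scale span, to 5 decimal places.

Truncating → worst-case error = 1 LSB = V_FS/2^17, so 100/131072 = 0.000762939 % of full scale.

0.00076 %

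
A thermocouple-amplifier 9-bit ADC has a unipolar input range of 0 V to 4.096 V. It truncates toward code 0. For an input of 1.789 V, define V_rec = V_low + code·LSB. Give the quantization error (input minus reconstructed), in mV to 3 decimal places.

One LSB is 4.096 V / 512 = 8.000 mV.
(V_in − V_low)/LSB = (1.789 − 0)/0.008 = 223.6250 → code 223 (floor).
Reconstructed: 1.784 V.
Error = 1.789 − 1.784 = 0.005 V = 5.000 mV.

5.000 mV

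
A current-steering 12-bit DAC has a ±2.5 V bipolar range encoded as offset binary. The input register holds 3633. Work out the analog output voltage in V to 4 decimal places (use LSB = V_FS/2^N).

1.9348 V

LSB = 5 V / 2^12 = 1.221 mV.
V_out = (−2.5) + 3633 × 0.0012207 V = 1.93481 V.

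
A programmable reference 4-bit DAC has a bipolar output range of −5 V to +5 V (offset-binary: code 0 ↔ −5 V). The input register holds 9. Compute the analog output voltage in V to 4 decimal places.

LSB = 10 V / 2^4 = 0.6250 V.
V_out = (−5) + 9 × 0.625 V = 0.625 V.

0.6250 V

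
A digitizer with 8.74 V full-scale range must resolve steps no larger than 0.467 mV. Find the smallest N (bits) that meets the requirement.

Number of steps required ≥ 8.74 V / 0.467 mV = 18715.20.
Need 2^N ≥ 18715.20; 2^14 = 16384, 2^15 = 32768.
Minimum N = 15.

15 bits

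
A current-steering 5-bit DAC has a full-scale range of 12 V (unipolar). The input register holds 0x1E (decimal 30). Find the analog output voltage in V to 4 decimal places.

LSB = 12 V / 2^5 = 375.000 mV.
Code 0x1E = 30 decimal.
V_out = 0 + 30 × 0.375 V = 11.25 V.

11.2500 V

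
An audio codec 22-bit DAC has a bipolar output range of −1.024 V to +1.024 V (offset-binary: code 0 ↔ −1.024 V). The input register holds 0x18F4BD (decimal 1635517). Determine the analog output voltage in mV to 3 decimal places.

LSB = 2.048 V / 2^22 = 0.49 µV.
Code 0x18F4BD = 1635517 decimal.
V_out = (−1.024) + 1635517 × 4.88281e-07 V = -0.225408 V.
= -225.408 mV.

-225.408 mV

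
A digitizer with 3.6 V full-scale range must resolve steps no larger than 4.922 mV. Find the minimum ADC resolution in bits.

Number of steps required ≥ 3.6 V / 4.922 mV = 731.41.
Need 2^N ≥ 731.41; 2^9 = 512, 2^10 = 1024.
Minimum N = 10.

10 bits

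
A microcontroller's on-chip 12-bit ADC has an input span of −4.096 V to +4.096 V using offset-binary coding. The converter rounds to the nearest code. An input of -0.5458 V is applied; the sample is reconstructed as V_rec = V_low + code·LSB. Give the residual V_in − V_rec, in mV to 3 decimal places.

0.200 mV

Step size: 8.192 V ÷ 2^12 = 2.000 mV.
Scaled input = 1775.1000 LSBs, so code = 1775.
Code 1775 maps back to (−4.096) + 1775×0.002 V = -0.546 V.
Difference: 0.0002 V → 0.200 mV.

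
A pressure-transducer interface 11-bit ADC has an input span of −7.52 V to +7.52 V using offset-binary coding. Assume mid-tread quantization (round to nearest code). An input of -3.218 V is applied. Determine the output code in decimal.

LSB = 15.04 V / 2048 = 7.344 mV.
(-3.218 − (−7.52)) / 0.00734375 = 585.804 LSBs.
round(585.804) = 586.

code 586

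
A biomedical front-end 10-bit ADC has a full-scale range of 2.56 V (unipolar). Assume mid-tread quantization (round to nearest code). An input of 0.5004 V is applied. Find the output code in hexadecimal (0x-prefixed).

code 0xC8 (decimal 200)

Full-scale span = 2.56 V; LSB = 2.56/2^10 = 2.500 mV.
(0.5004 − 0) / 0.0025 = 200.160 LSBs.
Round → code 200.
In hexadecimal (0x-prefixed): 0xC8.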